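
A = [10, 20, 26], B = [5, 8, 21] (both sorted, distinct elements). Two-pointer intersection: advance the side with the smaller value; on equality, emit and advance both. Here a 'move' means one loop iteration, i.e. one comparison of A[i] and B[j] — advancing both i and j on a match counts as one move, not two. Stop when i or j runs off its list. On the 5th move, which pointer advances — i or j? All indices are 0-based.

i=0 j=0: 10>5, j++
i=0 j=1: 10>8, j++
i=0 j=2: 10<21, i++
i=1 j=2: 20<21, i++
i=2 j=2: 26>21, j++

j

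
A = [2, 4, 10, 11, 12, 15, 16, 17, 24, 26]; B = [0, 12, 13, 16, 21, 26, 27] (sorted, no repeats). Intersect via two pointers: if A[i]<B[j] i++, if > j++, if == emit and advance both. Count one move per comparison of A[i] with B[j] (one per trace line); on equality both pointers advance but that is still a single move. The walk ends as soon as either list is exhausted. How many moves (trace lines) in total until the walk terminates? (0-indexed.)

13 moves

[i=0,j=0] 2>0 → j++
[i=0,j=1] 2<12 → i++
[i=1,j=1] 4<12 → i++
[i=2,j=1] 10<12 → i++
[i=3,j=1] 11<12 → i++
[i=4,j=1] 12==12 emit → i++,j++
[i=5,j=2] 15>13 → j++
[i=5,j=3] 15<16 → i++
[i=6,j=3] 16==16 emit → i++,j++
[i=7,j=4] 17<21 → i++
[i=8,j=4] 24>21 → j++
[i=8,j=5] 24<26 → i++
[i=9,j=5] 26==26 emit → i++,j++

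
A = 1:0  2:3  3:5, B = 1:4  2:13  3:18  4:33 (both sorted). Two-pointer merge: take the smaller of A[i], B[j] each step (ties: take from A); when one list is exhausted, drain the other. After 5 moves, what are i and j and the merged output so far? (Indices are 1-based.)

i=4, j=3, merged so far=[0, 3, 4, 5, 13]

i=1 j=1: A[i]=0<=B[j]=4 take 0, i++
i=2 j=1: A[i]=3<=B[j]=4 take 3, i++
i=3 j=1: A[i]=5>B[j]=4 take 4, j++
i=3 j=2: A[i]=5<=B[j]=13 take 5, i++
i=4 j=2: A done, take B[j]=13, j++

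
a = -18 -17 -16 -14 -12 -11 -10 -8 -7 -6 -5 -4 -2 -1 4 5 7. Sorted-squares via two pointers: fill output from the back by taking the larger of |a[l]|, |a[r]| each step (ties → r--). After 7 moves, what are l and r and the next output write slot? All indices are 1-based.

[1,17] |-18|>|7| out[17]=324 → l++
[2,17] |-17|>|7| out[16]=289 → l++
[3,17] |-16|>|7| out[15]=256 → l++
[4,17] |-14|>|7| out[14]=196 → l++
[5,17] |-12|>|7| out[13]=144 → l++
[6,17] |-11|>|7| out[12]=121 → l++
[7,17] |-10|>|7| out[11]=100 → l++

l=8, r=17, next write slot=10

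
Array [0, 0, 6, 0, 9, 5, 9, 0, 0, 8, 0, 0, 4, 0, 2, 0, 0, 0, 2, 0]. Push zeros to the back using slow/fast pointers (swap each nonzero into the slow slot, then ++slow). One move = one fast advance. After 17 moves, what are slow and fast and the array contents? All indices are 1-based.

(s=1,f=1) a[fast]=0 → fast++
(s=1,f=2) a[fast]=0 → fast++
(s=1,f=3) a[fast]=6≠0 swap→a[1]=6 → slow++,fast++
(s=2,f=4) a[fast]=0 → fast++
(s=2,f=5) a[fast]=9≠0 swap→a[2]=9 → slow++,fast++
(s=3,f=6) a[fast]=5≠0 swap→a[3]=5 → slow++,fast++
(s=4,f=7) a[fast]=9≠0 swap→a[4]=9 → slow++,fast++
(s=5,f=8) a[fast]=0 → fast++
(s=5,f=9) a[fast]=0 → fast++
(s=5,f=10) a[fast]=8≠0 swap→a[5]=8 → slow++,fast++
(s=6,f=11) a[fast]=0 → fast++
(s=6,f=12) a[fast]=0 → fast++
(s=6,f=13) a[fast]=4≠0 swap→a[6]=4 → slow++,fast++
(s=7,f=14) a[fast]=0 → fast++
(s=7,f=15) a[fast]=2≠0 swap→a[7]=2 → slow++,fast++
(s=8,f=16) a[fast]=0 → fast++
(s=8,f=17) a[fast]=0 → fast++

slow=8, fast=18, a=[6, 9, 5, 9, 8, 4, 2, 0, 0, 0, 0, 0, 0, 0, 0, 0, 0, 0, 2, 0]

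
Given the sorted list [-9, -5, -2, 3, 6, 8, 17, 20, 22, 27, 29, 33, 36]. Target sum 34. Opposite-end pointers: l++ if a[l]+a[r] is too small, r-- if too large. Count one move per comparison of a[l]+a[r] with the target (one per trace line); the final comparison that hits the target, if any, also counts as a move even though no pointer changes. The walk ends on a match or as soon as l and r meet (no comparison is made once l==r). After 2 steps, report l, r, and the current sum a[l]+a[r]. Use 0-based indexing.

[0,12] -9+36=27 <34 → l++
[1,12] -5+36=31 <34 → l++

l=2, r=12, sum=34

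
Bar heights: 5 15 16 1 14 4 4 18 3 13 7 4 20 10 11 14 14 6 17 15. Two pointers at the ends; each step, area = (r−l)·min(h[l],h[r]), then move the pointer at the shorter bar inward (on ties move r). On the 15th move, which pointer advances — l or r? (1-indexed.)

l

[1,20] min(5,15)*19=95 best=95 * → l++
[2,20] min(15,15)*18=270 best=270 * → r--
[2,19] min(15,17)*17=255 best=270 → l++
[3,19] min(16,17)*16=256 best=270 → l++
[4,19] min(1,17)*15=15 best=270 → l++
[5,19] min(14,17)*14=196 best=270 → l++
[6,19] min(4,17)*13=52 best=270 → l++
[7,19] min(4,17)*12=48 best=270 → l++
[8,19] min(18,17)*11=187 best=270 → r--
[8,18] min(18,6)*10=60 best=270 → r--
[8,17] min(18,14)*9=126 best=270 → r--
[8,16] min(18,14)*8=112 best=270 → r--
[8,15] min(18,11)*7=77 best=270 → r--
[8,14] min(18,10)*6=60 best=270 → r--
[8,13] min(18,20)*5=90 best=270 → l++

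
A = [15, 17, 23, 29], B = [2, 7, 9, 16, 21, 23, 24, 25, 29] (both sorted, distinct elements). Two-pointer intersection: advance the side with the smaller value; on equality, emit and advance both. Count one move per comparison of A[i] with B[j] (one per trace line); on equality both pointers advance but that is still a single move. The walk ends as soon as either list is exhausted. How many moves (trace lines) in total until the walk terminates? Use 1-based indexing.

i=1 j=1: 15>2, j++
i=1 j=2: 15>7, j++
i=1 j=3: 15>9, j++
i=1 j=4: 15<16, i++
i=2 j=4: 17>16, j++
i=2 j=5: 17<21, i++
i=3 j=5: 23>21, j++
i=3 j=6: 23==23 emit, i++,j++
i=4 j=7: 29>24, j++
i=4 j=8: 29>25, j++
i=4 j=9: 29==29 emit, i++,j++

11 moves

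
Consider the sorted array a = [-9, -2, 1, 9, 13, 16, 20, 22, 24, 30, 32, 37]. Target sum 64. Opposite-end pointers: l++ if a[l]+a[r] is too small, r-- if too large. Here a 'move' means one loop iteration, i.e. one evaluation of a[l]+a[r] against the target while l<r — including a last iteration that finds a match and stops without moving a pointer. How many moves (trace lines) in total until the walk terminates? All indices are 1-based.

11 moves

l=1 r=12: -9+37=28 <64, l++
l=2 r=12: -2+37=35 <64, l++
l=3 r=12: 1+37=38 <64, l++
l=4 r=12: 9+37=46 <64, l++
l=5 r=12: 13+37=50 <64, l++
l=6 r=12: 16+37=53 <64, l++
l=7 r=12: 20+37=57 <64, l++
l=8 r=12: 22+37=59 <64, l++
l=9 r=12: 24+37=61 <64, l++
l=10 r=12: 30+37=67 >64, r--
l=10 r=11: 30+32=62 <64, l++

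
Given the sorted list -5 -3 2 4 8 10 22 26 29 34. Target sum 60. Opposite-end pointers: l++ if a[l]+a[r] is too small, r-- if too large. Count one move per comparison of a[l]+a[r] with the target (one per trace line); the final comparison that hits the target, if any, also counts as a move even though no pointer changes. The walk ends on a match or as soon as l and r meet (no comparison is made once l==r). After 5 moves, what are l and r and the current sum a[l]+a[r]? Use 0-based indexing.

l=5, r=9, sum=44

l=0 r=9: -5+34=29 <60, l++
l=1 r=9: -3+34=31 <60, l++
l=2 r=9: 2+34=36 <60, l++
l=3 r=9: 4+34=38 <60, l++
l=4 r=9: 8+34=42 <60, l++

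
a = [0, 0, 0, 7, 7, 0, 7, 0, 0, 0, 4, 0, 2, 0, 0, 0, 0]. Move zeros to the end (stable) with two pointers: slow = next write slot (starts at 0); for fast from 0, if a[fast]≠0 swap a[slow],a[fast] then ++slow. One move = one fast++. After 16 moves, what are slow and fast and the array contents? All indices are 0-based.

slow=5, fast=16, a=[7, 7, 7, 4, 2, 0, 0, 0, 0, 0, 0, 0, 0, 0, 0, 0, 0]

(s=0,f=0) a[fast]=0 → fast++
(s=0,f=1) a[fast]=0 → fast++
(s=0,f=2) a[fast]=0 → fast++
(s=0,f=3) a[fast]=7≠0 swap→a[0]=7 → slow++,fast++
(s=1,f=4) a[fast]=7≠0 swap→a[1]=7 → slow++,fast++
(s=2,f=5) a[fast]=0 → fast++
(s=2,f=6) a[fast]=7≠0 swap→a[2]=7 → slow++,fast++
(s=3,f=7) a[fast]=0 → fast++
(s=3,f=8) a[fast]=0 → fast++
(s=3,f=9) a[fast]=0 → fast++
(s=3,f=10) a[fast]=4≠0 swap→a[3]=4 → slow++,fast++
(s=4,f=11) a[fast]=0 → fast++
(s=4,f=12) a[fast]=2≠0 swap→a[4]=2 → slow++,fast++
(s=5,f=13) a[fast]=0 → fast++
(s=5,f=14) a[fast]=0 → fast++
(s=5,f=15) a[fast]=0 → fast++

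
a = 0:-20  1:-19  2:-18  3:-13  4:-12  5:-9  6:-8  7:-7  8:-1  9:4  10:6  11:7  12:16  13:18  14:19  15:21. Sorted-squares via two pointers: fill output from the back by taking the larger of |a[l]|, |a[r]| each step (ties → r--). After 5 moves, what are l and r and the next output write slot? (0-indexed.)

l=0 r=15: |-20|<=|21| out[15]=441, r--
l=0 r=14: |-20|>|19| out[14]=400, l++
l=1 r=14: |-19|<=|19| out[13]=361, r--
l=1 r=13: |-19|>|18| out[12]=361, l++
l=2 r=13: |-18|<=|18| out[11]=324, r--

l=2, r=12, next write slot=10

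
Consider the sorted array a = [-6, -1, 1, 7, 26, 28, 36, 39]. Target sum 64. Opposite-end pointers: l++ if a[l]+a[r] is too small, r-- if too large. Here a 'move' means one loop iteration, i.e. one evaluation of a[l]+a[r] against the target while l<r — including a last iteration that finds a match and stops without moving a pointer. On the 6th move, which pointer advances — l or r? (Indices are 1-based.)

l=1 r=8: -6+39=33 <64, l++
l=2 r=8: -1+39=38 <64, l++
l=3 r=8: 1+39=40 <64, l++
l=4 r=8: 7+39=46 <64, l++
l=5 r=8: 26+39=65 >64, r--
l=5 r=7: 26+36=62 <64, l++

l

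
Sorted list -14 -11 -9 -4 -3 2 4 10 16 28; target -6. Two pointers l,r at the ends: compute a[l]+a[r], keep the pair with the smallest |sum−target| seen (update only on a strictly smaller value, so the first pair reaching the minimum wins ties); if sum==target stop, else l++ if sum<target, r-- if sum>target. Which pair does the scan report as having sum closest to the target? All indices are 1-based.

pair (-11, 4) with sum -7 (|Δ|=1)

l=1 r=10: -14+28=14 d=20 *, r--
l=1 r=9: -14+16=2 d=8 *, r--
l=1 r=8: -14+10=-4 d=2 *, r--
l=1 r=7: -14+4=-10 d=4, l++
l=2 r=7: -11+4=-7 d=1 *, l++
l=3 r=7: -9+4=-5 d=1, r--
l=3 r=6: -9+2=-7 d=1, l++
l=4 r=6: -4+2=-2 d=4, r--
l=4 r=5: -4+-3=-7 d=1, l++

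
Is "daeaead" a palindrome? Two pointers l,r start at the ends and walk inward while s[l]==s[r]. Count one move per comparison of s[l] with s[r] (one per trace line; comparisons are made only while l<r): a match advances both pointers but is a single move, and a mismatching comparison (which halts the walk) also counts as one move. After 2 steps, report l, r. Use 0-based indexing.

l=2, r=4

l=0 r=6: 'd'=='d', l++,r--
l=1 r=5: 'a'=='a', l++,r--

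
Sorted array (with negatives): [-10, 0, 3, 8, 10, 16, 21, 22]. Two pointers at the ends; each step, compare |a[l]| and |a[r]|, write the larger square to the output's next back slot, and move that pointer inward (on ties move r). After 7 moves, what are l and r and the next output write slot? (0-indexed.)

l=1, r=1, next write slot=0

[0,7] |-10|<=|22| out[7]=484 → r--
[0,6] |-10|<=|21| out[6]=441 → r--
[0,5] |-10|<=|16| out[5]=256 → r--
[0,4] |-10|<=|10| out[4]=100 → r--
[0,3] |-10|>|8| out[3]=100 → l++
[1,3] |0|<=|8| out[2]=64 → r--
[1,2] |0|<=|3| out[1]=9 → r--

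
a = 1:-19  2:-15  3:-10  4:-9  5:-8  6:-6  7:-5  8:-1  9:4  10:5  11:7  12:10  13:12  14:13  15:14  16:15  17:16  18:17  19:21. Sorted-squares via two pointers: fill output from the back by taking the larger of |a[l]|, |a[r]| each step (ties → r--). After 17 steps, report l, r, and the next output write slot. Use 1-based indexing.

[1,19] |-19|<=|21| out[19]=441 → r--
[1,18] |-19|>|17| out[18]=361 → l++
[2,18] |-15|<=|17| out[17]=289 → r--
[2,17] |-15|<=|16| out[16]=256 → r--
[2,16] |-15|<=|15| out[15]=225 → r--
[2,15] |-15|>|14| out[14]=225 → l++
[3,15] |-10|<=|14| out[13]=196 → r--
[3,14] |-10|<=|13| out[12]=169 → r--
[3,13] |-10|<=|12| out[11]=144 → r--
[3,12] |-10|<=|10| out[10]=100 → r--
[3,11] |-10|>|7| out[9]=100 → l++
[4,11] |-9|>|7| out[8]=81 → l++
[5,11] |-8|>|7| out[7]=64 → l++
[6,11] |-6|<=|7| out[6]=49 → r--
[6,10] |-6|>|5| out[5]=36 → l++
[7,10] |-5|<=|5| out[4]=25 → r--
[7,9] |-5|>|4| out[3]=25 → l++

l=8, r=9, next write slot=2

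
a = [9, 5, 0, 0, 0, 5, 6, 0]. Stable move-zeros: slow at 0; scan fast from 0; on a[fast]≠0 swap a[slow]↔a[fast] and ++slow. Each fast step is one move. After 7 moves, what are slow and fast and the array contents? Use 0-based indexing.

slow=4, fast=7, a=[9, 5, 5, 6, 0, 0, 0, 0]

slow=0 fast=0: a[fast]=9≠0 swap→a[0]=9, slow++,fast++
slow=1 fast=1: a[fast]=5≠0 swap→a[1]=5, slow++,fast++
slow=2 fast=2: a[fast]=0, fast++
slow=2 fast=3: a[fast]=0, fast++
slow=2 fast=4: a[fast]=0, fast++
slow=2 fast=5: a[fast]=5≠0 swap→a[2]=5, slow++,fast++
slow=3 fast=6: a[fast]=6≠0 swap→a[3]=6, slow++,fast++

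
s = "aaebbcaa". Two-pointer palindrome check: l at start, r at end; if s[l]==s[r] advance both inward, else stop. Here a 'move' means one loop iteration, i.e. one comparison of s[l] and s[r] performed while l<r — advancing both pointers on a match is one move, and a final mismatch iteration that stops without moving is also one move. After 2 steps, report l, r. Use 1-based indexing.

[1,8] 'a'=='a' → l++,r--
[2,7] 'a'=='a' → l++,r--

l=3, r=6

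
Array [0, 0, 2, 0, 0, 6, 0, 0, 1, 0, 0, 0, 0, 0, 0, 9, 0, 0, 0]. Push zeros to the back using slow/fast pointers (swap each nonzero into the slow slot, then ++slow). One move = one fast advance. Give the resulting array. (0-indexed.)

slow=0 fast=0: a[fast]=0, fast++
slow=0 fast=1: a[fast]=0, fast++
slow=0 fast=2: a[fast]=2≠0 swap→a[0]=2, slow++,fast++
slow=1 fast=3: a[fast]=0, fast++
slow=1 fast=4: a[fast]=0, fast++
slow=1 fast=5: a[fast]=6≠0 swap→a[1]=6, slow++,fast++
slow=2 fast=6: a[fast]=0, fast++
slow=2 fast=7: a[fast]=0, fast++
slow=2 fast=8: a[fast]=1≠0 swap→a[2]=1, slow++,fast++
slow=3 fast=9: a[fast]=0, fast++
slow=3 fast=10: a[fast]=0, fast++
slow=3 fast=11: a[fast]=0, fast++
slow=3 fast=12: a[fast]=0, fast++
slow=3 fast=13: a[fast]=0, fast++
slow=3 fast=14: a[fast]=0, fast++
slow=3 fast=15: a[fast]=9≠0 swap→a[3]=9, slow++,fast++
slow=4 fast=16: a[fast]=0, fast++
slow=4 fast=17: a[fast]=0, fast++
slow=4 fast=18: a[fast]=0, fast++

[2, 6, 1, 9, 0, 0, 0, 0, 0, 0, 0, 0, 0, 0, 0, 0, 0, 0, 0]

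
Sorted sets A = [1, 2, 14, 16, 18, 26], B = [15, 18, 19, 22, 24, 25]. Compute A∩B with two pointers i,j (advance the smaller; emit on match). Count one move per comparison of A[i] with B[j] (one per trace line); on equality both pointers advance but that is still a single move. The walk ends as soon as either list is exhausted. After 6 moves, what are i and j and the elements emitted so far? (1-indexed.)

[i=1,j=1] 1<15 → i++
[i=2,j=1] 2<15 → i++
[i=3,j=1] 14<15 → i++
[i=4,j=1] 16>15 → j++
[i=4,j=2] 16<18 → i++
[i=5,j=2] 18==18 emit → i++,j++

i=6, j=3, emitted=[18]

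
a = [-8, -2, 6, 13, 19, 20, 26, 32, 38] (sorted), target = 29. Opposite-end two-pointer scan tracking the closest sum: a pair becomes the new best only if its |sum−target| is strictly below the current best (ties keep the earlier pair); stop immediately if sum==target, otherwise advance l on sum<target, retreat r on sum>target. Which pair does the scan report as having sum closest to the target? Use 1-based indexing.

[1,9] -8+38=30 d=1 * → r--
[1,8] -8+32=24 d=5 → l++
[2,8] -2+32=30 d=1 → r--
[2,7] -2+26=24 d=5 → l++
[3,7] 6+26=32 d=3 → r--
[3,6] 6+20=26 d=3 → l++
[4,6] 13+20=33 d=4 → r--
[4,5] 13+19=32 d=3 → r--

pair (-8, 38) with sum 30 (|Δ|=1)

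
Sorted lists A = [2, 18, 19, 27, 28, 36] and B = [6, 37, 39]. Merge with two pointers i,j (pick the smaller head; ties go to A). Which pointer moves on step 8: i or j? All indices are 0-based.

i=0 j=0: A[i]=2<=B[j]=6 take 2, i++
i=1 j=0: A[i]=18>B[j]=6 take 6, j++
i=1 j=1: A[i]=18<=B[j]=37 take 18, i++
i=2 j=1: A[i]=19<=B[j]=37 take 19, i++
i=3 j=1: A[i]=27<=B[j]=37 take 27, i++
i=4 j=1: A[i]=28<=B[j]=37 take 28, i++
i=5 j=1: A[i]=36<=B[j]=37 take 36, i++
i=6 j=1: A done, take B[j]=37, j++

j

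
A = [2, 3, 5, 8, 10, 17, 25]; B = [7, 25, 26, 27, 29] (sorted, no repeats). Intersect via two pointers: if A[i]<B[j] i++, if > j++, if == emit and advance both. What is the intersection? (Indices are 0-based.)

intersection = [25]

[i=0,j=0] 2<7 → i++
[i=1,j=0] 3<7 → i++
[i=2,j=0] 5<7 → i++
[i=3,j=0] 8>7 → j++
[i=3,j=1] 8<25 → i++
[i=4,j=1] 10<25 → i++
[i=5,j=1] 17<25 → i++
[i=6,j=1] 25==25 emit → i++,j++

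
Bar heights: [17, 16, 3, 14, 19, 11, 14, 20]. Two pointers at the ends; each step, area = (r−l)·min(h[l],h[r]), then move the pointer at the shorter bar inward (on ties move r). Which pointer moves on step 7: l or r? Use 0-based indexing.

l

[0,7] min(17,20)*7=119 best=119 * → l++
[1,7] min(16,20)*6=96 best=119 → l++
[2,7] min(3,20)*5=15 best=119 → l++
[3,7] min(14,20)*4=56 best=119 → l++
[4,7] min(19,20)*3=57 best=119 → l++
[5,7] min(11,20)*2=22 best=119 → l++
[6,7] min(14,20)*1=14 best=119 → l++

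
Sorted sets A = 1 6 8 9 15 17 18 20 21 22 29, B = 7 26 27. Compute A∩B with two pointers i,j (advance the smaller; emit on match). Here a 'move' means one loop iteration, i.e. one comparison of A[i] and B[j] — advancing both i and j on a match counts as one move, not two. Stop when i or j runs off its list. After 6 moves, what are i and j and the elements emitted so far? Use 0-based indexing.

i=5, j=1, emitted=[]

i=0 j=0: 1<7, i++
i=1 j=0: 6<7, i++
i=2 j=0: 8>7, j++
i=2 j=1: 8<26, i++
i=3 j=1: 9<26, i++
i=4 j=1: 15<26, i++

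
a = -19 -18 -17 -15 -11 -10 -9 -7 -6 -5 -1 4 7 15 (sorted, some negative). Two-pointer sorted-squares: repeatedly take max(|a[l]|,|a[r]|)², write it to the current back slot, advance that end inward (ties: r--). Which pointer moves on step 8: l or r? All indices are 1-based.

l=1 r=14: |-19|>|15| out[14]=361, l++
l=2 r=14: |-18|>|15| out[13]=324, l++
l=3 r=14: |-17|>|15| out[12]=289, l++
l=4 r=14: |-15|<=|15| out[11]=225, r--
l=4 r=13: |-15|>|7| out[10]=225, l++
l=5 r=13: |-11|>|7| out[9]=121, l++
l=6 r=13: |-10|>|7| out[8]=100, l++
l=7 r=13: |-9|>|7| out[7]=81, l++

l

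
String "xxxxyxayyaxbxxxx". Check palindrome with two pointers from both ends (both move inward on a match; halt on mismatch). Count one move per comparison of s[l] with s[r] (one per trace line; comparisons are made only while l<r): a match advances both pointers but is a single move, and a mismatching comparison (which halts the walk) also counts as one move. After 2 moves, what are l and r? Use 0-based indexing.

l=2, r=13

[0,15] 'x'=='x' → l++,r--
[1,14] 'x'=='x' → l++,r--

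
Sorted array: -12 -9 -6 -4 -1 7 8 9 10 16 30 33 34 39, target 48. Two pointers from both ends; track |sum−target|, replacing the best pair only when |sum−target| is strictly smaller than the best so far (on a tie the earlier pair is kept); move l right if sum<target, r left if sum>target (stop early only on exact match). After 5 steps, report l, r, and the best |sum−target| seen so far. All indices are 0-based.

l=0 r=13: -12+39=27 d=21 *, l++
l=1 r=13: -9+39=30 d=18 *, l++
l=2 r=13: -6+39=33 d=15 *, l++
l=3 r=13: -4+39=35 d=13 *, l++
l=4 r=13: -1+39=38 d=10 *, l++

l=5, r=13, best |Δ|=10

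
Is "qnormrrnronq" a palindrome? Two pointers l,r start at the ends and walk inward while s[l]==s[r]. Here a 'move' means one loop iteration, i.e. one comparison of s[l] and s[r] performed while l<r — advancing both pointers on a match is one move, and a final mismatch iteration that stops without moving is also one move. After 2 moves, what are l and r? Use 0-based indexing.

l=0 r=11: 'q'=='q', l++,r--
l=1 r=10: 'n'=='n', l++,r--

l=2, r=9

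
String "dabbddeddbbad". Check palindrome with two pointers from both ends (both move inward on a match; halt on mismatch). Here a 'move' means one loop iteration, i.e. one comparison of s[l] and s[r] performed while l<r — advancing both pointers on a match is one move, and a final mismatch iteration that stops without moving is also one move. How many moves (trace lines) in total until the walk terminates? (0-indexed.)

[0,12] 'd'=='d' → l++,r--
[1,11] 'a'=='a' → l++,r--
[2,10] 'b'=='b' → l++,r--
[3,9] 'b'=='b' → l++,r--
[4,8] 'd'=='d' → l++,r--
[5,7] 'd'=='d' → l++,r--

6 moves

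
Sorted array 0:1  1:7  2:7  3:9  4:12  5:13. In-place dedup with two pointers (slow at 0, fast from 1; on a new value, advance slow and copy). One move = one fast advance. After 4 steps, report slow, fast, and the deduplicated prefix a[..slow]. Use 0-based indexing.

slow=0 fast=1: a[fast]=7≠a[slow]=1 write a[1]=7, slow++,fast++
slow=1 fast=2: a[fast]=7=a[slow] dup, fast++
slow=1 fast=3: a[fast]=9≠a[slow]=7 write a[2]=9, slow++,fast++
slow=2 fast=4: a[fast]=12≠a[slow]=9 write a[3]=12, slow++,fast++

slow=3, fast=5, prefix=[1, 7, 9, 12]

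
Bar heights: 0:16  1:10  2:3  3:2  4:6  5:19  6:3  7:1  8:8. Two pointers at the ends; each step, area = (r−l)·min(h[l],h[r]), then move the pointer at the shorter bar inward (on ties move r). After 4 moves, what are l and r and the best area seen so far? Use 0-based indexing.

l=0 r=8: min(16,8)*8=64 best=64 *, r--
l=0 r=7: min(16,1)*7=7 best=64, r--
l=0 r=6: min(16,3)*6=18 best=64, r--
l=0 r=5: min(16,19)*5=80 best=80 *, l++

l=1, r=5, best area=80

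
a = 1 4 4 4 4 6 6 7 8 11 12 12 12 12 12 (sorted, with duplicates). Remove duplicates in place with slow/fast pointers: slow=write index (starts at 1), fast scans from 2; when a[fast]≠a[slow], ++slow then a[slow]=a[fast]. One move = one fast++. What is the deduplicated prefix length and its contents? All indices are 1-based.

slow=1 fast=2: a[fast]=4≠a[slow]=1 write a[2]=4, slow++,fast++
slow=2 fast=3: a[fast]=4=a[slow] dup, fast++
slow=2 fast=4: a[fast]=4=a[slow] dup, fast++
slow=2 fast=5: a[fast]=4=a[slow] dup, fast++
slow=2 fast=6: a[fast]=6≠a[slow]=4 write a[3]=6, slow++,fast++
slow=3 fast=7: a[fast]=6=a[slow] dup, fast++
slow=3 fast=8: a[fast]=7≠a[slow]=6 write a[4]=7, slow++,fast++
slow=4 fast=9: a[fast]=8≠a[slow]=7 write a[5]=8, slow++,fast++
slow=5 fast=10: a[fast]=11≠a[slow]=8 write a[6]=11, slow++,fast++
slow=6 fast=11: a[fast]=12≠a[slow]=11 write a[7]=12, slow++,fast++
slow=7 fast=12: a[fast]=12=a[slow] dup, fast++
slow=7 fast=13: a[fast]=12=a[slow] dup, fast++
slow=7 fast=14: a[fast]=12=a[slow] dup, fast++
slow=7 fast=15: a[fast]=12=a[slow] dup, fast++

length 7; prefix = [1, 4, 6, 7, 8, 11, 12]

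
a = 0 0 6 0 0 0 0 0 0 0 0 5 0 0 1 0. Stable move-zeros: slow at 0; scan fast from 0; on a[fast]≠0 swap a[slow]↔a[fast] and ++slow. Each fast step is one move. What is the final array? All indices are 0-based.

(s=0,f=0) a[fast]=0 → fast++
(s=0,f=1) a[fast]=0 → fast++
(s=0,f=2) a[fast]=6≠0 swap→a[0]=6 → slow++,fast++
(s=1,f=3) a[fast]=0 → fast++
(s=1,f=4) a[fast]=0 → fast++
(s=1,f=5) a[fast]=0 → fast++
(s=1,f=6) a[fast]=0 → fast++
(s=1,f=7) a[fast]=0 → fast++
(s=1,f=8) a[fast]=0 → fast++
(s=1,f=9) a[fast]=0 → fast++
(s=1,f=10) a[fast]=0 → fast++
(s=1,f=11) a[fast]=5≠0 swap→a[1]=5 → slow++,fast++
(s=2,f=12) a[fast]=0 → fast++
(s=2,f=13) a[fast]=0 → fast++
(s=2,f=14) a[fast]=1≠0 swap→a[2]=1 → slow++,fast++
(s=3,f=15) a[fast]=0 → fast++

[6, 5, 1, 0, 0, 0, 0, 0, 0, 0, 0, 0, 0, 0, 0, 0]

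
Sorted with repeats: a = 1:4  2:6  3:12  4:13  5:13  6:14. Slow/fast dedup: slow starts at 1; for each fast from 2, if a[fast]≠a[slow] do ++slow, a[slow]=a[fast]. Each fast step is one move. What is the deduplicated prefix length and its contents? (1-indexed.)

slow=1 fast=2: a[fast]=6≠a[slow]=4 write a[2]=6, slow++,fast++
slow=2 fast=3: a[fast]=12≠a[slow]=6 write a[3]=12, slow++,fast++
slow=3 fast=4: a[fast]=13≠a[slow]=12 write a[4]=13, slow++,fast++
slow=4 fast=5: a[fast]=13=a[slow] dup, fast++
slow=4 fast=6: a[fast]=14≠a[slow]=13 write a[5]=14, slow++,fast++

length 5; prefix = [4, 6, 12, 13, 14]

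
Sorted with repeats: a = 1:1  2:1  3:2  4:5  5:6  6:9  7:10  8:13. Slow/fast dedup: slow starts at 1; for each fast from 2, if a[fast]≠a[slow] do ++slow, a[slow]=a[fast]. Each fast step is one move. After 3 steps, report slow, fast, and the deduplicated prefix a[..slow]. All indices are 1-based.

slow=1 fast=2: a[fast]=1=a[slow] dup, fast++
slow=1 fast=3: a[fast]=2≠a[slow]=1 write a[2]=2, slow++,fast++
slow=2 fast=4: a[fast]=5≠a[slow]=2 write a[3]=5, slow++,fast++

slow=3, fast=5, prefix=[1, 2, 5]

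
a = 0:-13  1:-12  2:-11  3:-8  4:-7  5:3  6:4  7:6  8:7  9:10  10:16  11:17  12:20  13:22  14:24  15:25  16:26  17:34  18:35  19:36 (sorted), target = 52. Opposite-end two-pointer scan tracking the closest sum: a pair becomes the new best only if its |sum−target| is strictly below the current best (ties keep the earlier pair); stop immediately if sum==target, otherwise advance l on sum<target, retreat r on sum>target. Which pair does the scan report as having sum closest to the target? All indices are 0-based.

pair (16, 36) with sum 52 (|Δ|=0)

[0,19] -13+36=23 d=29 * → l++
[1,19] -12+36=24 d=28 * → l++
[2,19] -11+36=25 d=27 * → l++
[3,19] -8+36=28 d=24 * → l++
[4,19] -7+36=29 d=23 * → l++
[5,19] 3+36=39 d=13 * → l++
[6,19] 4+36=40 d=12 * → l++
[7,19] 6+36=42 d=10 * → l++
[8,19] 7+36=43 d=9 * → l++
[9,19] 10+36=46 d=6 * → l++
[10,19] 16+36=52 d=0 * → stop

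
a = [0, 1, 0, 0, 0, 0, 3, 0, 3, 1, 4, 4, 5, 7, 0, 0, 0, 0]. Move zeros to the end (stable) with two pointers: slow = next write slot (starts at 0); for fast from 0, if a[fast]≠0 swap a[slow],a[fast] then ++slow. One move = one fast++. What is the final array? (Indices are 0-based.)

(s=0,f=0) a[fast]=0 → fast++
(s=0,f=1) a[fast]=1≠0 swap→a[0]=1 → slow++,fast++
(s=1,f=2) a[fast]=0 → fast++
(s=1,f=3) a[fast]=0 → fast++
(s=1,f=4) a[fast]=0 → fast++
(s=1,f=5) a[fast]=0 → fast++
(s=1,f=6) a[fast]=3≠0 swap→a[1]=3 → slow++,fast++
(s=2,f=7) a[fast]=0 → fast++
(s=2,f=8) a[fast]=3≠0 swap→a[2]=3 → slow++,fast++
(s=3,f=9) a[fast]=1≠0 swap→a[3]=1 → slow++,fast++
(s=4,f=10) a[fast]=4≠0 swap→a[4]=4 → slow++,fast++
(s=5,f=11) a[fast]=4≠0 swap→a[5]=4 → slow++,fast++
(s=6,f=12) a[fast]=5≠0 swap→a[6]=5 → slow++,fast++
(s=7,f=13) a[fast]=7≠0 swap→a[7]=7 → slow++,fast++
(s=8,f=14) a[fast]=0 → fast++
(s=8,f=15) a[fast]=0 → fast++
(s=8,f=16) a[fast]=0 → fast++
(s=8,f=17) a[fast]=0 → fast++

[1, 3, 3, 1, 4, 4, 5, 7, 0, 0, 0, 0, 0, 0, 0, 0, 0, 0]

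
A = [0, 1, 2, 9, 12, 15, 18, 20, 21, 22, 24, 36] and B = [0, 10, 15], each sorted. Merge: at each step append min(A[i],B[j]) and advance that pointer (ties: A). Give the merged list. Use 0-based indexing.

[i=0,j=0] A[i]=0<=B[j]=0 take 0 → i++
[i=1,j=0] A[i]=1>B[j]=0 take 0 → j++
[i=1,j=1] A[i]=1<=B[j]=10 take 1 → i++
[i=2,j=1] A[i]=2<=B[j]=10 take 2 → i++
[i=3,j=1] A[i]=9<=B[j]=10 take 9 → i++
[i=4,j=1] A[i]=12>B[j]=10 take 10 → j++
[i=4,j=2] A[i]=12<=B[j]=15 take 12 → i++
[i=5,j=2] A[i]=15<=B[j]=15 take 15 → i++
[i=6,j=2] A[i]=18>B[j]=15 take 15 → j++
[i=6,j=3] B done, take A[i]=18 → i++
[i=7,j=3] B done, take A[i]=20 → i++
[i=8,j=3] B done, take A[i]=21 → i++
[i=9,j=3] B done, take A[i]=22 → i++
[i=10,j=3] B done, take A[i]=24 → i++
[i=11,j=3] B done, take A[i]=36 → i++

[0, 0, 1, 2, 9, 10, 12, 15, 15, 18, 20, 21, 22, 24, 36]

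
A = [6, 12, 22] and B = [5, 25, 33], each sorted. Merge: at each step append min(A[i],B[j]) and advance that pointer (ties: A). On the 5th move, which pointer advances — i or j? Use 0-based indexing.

j

i=0 j=0: A[i]=6>B[j]=5 take 5, j++
i=0 j=1: A[i]=6<=B[j]=25 take 6, i++
i=1 j=1: A[i]=12<=B[j]=25 take 12, i++
i=2 j=1: A[i]=22<=B[j]=25 take 22, i++
i=3 j=1: A done, take B[j]=25, j++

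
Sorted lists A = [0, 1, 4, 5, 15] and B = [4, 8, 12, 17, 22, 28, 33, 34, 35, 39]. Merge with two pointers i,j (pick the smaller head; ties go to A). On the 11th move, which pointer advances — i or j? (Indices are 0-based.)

i=0 j=0: A[i]=0<=B[j]=4 take 0, i++
i=1 j=0: A[i]=1<=B[j]=4 take 1, i++
i=2 j=0: A[i]=4<=B[j]=4 take 4, i++
i=3 j=0: A[i]=5>B[j]=4 take 4, j++
i=3 j=1: A[i]=5<=B[j]=8 take 5, i++
i=4 j=1: A[i]=15>B[j]=8 take 8, j++
i=4 j=2: A[i]=15>B[j]=12 take 12, j++
i=4 j=3: A[i]=15<=B[j]=17 take 15, i++
i=5 j=3: A done, take B[j]=17, j++
i=5 j=4: A done, take B[j]=22, j++
i=5 j=5: A done, take B[j]=28, j++

j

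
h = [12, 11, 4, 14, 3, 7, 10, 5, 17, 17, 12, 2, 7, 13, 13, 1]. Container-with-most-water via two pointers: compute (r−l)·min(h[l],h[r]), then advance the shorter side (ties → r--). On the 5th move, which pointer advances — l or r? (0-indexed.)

r

l=0 r=15: min(12,1)*15=15 best=15 *, r--
l=0 r=14: min(12,13)*14=168 best=168 *, l++
l=1 r=14: min(11,13)*13=143 best=168, l++
l=2 r=14: min(4,13)*12=48 best=168, l++
l=3 r=14: min(14,13)*11=143 best=168, r--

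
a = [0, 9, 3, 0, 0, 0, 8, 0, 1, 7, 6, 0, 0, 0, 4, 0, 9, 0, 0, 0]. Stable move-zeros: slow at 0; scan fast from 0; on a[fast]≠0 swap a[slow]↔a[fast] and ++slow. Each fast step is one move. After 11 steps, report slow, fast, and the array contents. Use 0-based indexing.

(s=0,f=0) a[fast]=0 → fast++
(s=0,f=1) a[fast]=9≠0 swap→a[0]=9 → slow++,fast++
(s=1,f=2) a[fast]=3≠0 swap→a[1]=3 → slow++,fast++
(s=2,f=3) a[fast]=0 → fast++
(s=2,f=4) a[fast]=0 → fast++
(s=2,f=5) a[fast]=0 → fast++
(s=2,f=6) a[fast]=8≠0 swap→a[2]=8 → slow++,fast++
(s=3,f=7) a[fast]=0 → fast++
(s=3,f=8) a[fast]=1≠0 swap→a[3]=1 → slow++,fast++
(s=4,f=9) a[fast]=7≠0 swap→a[4]=7 → slow++,fast++
(s=5,f=10) a[fast]=6≠0 swap→a[5]=6 → slow++,fast++

slow=6, fast=11, a=[9, 3, 8, 1, 7, 6, 0, 0, 0, 0, 0, 0, 0, 0, 4, 0, 9, 0, 0, 0]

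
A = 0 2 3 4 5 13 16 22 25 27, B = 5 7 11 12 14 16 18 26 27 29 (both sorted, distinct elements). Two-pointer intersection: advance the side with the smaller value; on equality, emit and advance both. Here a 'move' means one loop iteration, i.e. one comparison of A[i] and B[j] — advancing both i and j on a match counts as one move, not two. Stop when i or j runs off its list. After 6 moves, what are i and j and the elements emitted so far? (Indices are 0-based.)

i=5, j=2, emitted=[5]

i=0 j=0: 0<5, i++
i=1 j=0: 2<5, i++
i=2 j=0: 3<5, i++
i=3 j=0: 4<5, i++
i=4 j=0: 5==5 emit, i++,j++
i=5 j=1: 13>7, j++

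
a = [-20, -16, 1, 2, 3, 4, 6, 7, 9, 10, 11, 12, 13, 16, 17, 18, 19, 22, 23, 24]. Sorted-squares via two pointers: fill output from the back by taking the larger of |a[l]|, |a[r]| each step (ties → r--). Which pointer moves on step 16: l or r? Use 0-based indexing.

[0,19] |-20|<=|24| out[19]=576 → r--
[0,18] |-20|<=|23| out[18]=529 → r--
[0,17] |-20|<=|22| out[17]=484 → r--
[0,16] |-20|>|19| out[16]=400 → l++
[1,16] |-16|<=|19| out[15]=361 → r--
[1,15] |-16|<=|18| out[14]=324 → r--
[1,14] |-16|<=|17| out[13]=289 → r--
[1,13] |-16|<=|16| out[12]=256 → r--
[1,12] |-16|>|13| out[11]=256 → l++
[2,12] |1|<=|13| out[10]=169 → r--
[2,11] |1|<=|12| out[9]=144 → r--
[2,10] |1|<=|11| out[8]=121 → r--
[2,9] |1|<=|10| out[7]=100 → r--
[2,8] |1|<=|9| out[6]=81 → r--
[2,7] |1|<=|7| out[5]=49 → r--
[2,6] |1|<=|6| out[4]=36 → r--

r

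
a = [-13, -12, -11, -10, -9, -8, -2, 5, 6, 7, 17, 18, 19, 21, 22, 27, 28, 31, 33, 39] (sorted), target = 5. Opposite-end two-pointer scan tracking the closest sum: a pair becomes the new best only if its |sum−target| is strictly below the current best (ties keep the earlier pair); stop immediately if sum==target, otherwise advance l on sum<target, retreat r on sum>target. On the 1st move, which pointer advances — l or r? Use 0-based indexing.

[0,19] -13+39=26 d=21 * → r--

r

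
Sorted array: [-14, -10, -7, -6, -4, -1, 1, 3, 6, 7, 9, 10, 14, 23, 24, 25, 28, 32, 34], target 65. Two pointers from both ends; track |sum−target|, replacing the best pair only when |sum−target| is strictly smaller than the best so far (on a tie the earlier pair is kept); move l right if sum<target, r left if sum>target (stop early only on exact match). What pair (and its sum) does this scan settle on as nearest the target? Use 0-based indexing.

[0,18] -14+34=20 d=45 * → l++
[1,18] -10+34=24 d=41 * → l++
[2,18] -7+34=27 d=38 * → l++
[3,18] -6+34=28 d=37 * → l++
[4,18] -4+34=30 d=35 * → l++
[5,18] -1+34=33 d=32 * → l++
[6,18] 1+34=35 d=30 * → l++
[7,18] 3+34=37 d=28 * → l++
[8,18] 6+34=40 d=25 * → l++
[9,18] 7+34=41 d=24 * → l++
[10,18] 9+34=43 d=22 * → l++
[11,18] 10+34=44 d=21 * → l++
[12,18] 14+34=48 d=17 * → l++
[13,18] 23+34=57 d=8 * → l++
[14,18] 24+34=58 d=7 * → l++
[15,18] 25+34=59 d=6 * → l++
[16,18] 28+34=62 d=3 * → l++
[17,18] 32+34=66 d=1 * → r--

pair (32, 34) with sum 66 (|Δ|=1)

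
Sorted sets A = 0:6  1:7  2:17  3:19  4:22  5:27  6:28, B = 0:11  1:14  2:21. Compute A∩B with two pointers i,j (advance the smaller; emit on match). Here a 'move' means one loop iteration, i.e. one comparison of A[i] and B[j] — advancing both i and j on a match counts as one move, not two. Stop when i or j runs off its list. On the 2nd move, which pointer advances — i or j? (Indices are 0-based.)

i=0 j=0: 6<11, i++
i=1 j=0: 7<11, i++

i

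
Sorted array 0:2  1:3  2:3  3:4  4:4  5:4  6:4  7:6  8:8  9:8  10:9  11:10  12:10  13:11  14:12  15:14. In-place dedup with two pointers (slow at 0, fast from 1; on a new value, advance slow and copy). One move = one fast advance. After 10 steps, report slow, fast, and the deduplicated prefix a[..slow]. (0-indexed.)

(s=0,f=1) a[fast]=3≠a[slow]=2 write a[1]=3 → slow++,fast++
(s=1,f=2) a[fast]=3=a[slow] dup → fast++
(s=1,f=3) a[fast]=4≠a[slow]=3 write a[2]=4 → slow++,fast++
(s=2,f=4) a[fast]=4=a[slow] dup → fast++
(s=2,f=5) a[fast]=4=a[slow] dup → fast++
(s=2,f=6) a[fast]=4=a[slow] dup → fast++
(s=2,f=7) a[fast]=6≠a[slow]=4 write a[3]=6 → slow++,fast++
(s=3,f=8) a[fast]=8≠a[slow]=6 write a[4]=8 → slow++,fast++
(s=4,f=9) a[fast]=8=a[slow] dup → fast++
(s=4,f=10) a[fast]=9≠a[slow]=8 write a[5]=9 → slow++,fast++

slow=5, fast=11, prefix=[2, 3, 4, 6, 8, 9]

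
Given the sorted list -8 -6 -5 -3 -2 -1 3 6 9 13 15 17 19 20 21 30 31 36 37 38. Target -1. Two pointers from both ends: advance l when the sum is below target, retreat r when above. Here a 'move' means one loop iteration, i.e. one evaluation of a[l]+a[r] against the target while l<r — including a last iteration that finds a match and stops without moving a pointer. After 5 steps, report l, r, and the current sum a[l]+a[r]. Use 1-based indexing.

[1,20] -8+38=30 >-1 → r--
[1,19] -8+37=29 >-1 → r--
[1,18] -8+36=28 >-1 → r--
[1,17] -8+31=23 >-1 → r--
[1,16] -8+30=22 >-1 → r--

l=1, r=15, sum=13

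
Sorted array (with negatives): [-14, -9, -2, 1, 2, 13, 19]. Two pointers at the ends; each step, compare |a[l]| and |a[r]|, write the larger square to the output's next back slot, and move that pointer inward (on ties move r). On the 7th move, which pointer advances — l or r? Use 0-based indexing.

r

[0,6] |-14|<=|19| out[6]=361 → r--
[0,5] |-14|>|13| out[5]=196 → l++
[1,5] |-9|<=|13| out[4]=169 → r--
[1,4] |-9|>|2| out[3]=81 → l++
[2,4] |-2|<=|2| out[2]=4 → r--
[2,3] |-2|>|1| out[1]=4 → l++
[3,3] |1|<=|1| out[0]=1 → r--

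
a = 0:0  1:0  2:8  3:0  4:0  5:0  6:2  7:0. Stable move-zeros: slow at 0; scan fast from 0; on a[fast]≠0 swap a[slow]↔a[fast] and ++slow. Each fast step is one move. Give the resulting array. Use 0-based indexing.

[8, 2, 0, 0, 0, 0, 0, 0]

slow=0 fast=0: a[fast]=0, fast++
slow=0 fast=1: a[fast]=0, fast++
slow=0 fast=2: a[fast]=8≠0 swap→a[0]=8, slow++,fast++
slow=1 fast=3: a[fast]=0, fast++
slow=1 fast=4: a[fast]=0, fast++
slow=1 fast=5: a[fast]=0, fast++
slow=1 fast=6: a[fast]=2≠0 swap→a[1]=2, slow++,fast++
slow=2 fast=7: a[fast]=0, fast++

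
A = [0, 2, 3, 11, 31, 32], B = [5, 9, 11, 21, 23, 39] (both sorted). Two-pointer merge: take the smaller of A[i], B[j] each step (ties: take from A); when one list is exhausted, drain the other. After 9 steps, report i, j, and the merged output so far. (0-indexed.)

i=4, j=5, merged so far=[0, 2, 3, 5, 9, 11, 11, 21, 23]

i=0 j=0: A[i]=0<=B[j]=5 take 0, i++
i=1 j=0: A[i]=2<=B[j]=5 take 2, i++
i=2 j=0: A[i]=3<=B[j]=5 take 3, i++
i=3 j=0: A[i]=11>B[j]=5 take 5, j++
i=3 j=1: A[i]=11>B[j]=9 take 9, j++
i=3 j=2: A[i]=11<=B[j]=11 take 11, i++
i=4 j=2: A[i]=31>B[j]=11 take 11, j++
i=4 j=3: A[i]=31>B[j]=21 take 21, j++
i=4 j=4: A[i]=31>B[j]=23 take 23, j++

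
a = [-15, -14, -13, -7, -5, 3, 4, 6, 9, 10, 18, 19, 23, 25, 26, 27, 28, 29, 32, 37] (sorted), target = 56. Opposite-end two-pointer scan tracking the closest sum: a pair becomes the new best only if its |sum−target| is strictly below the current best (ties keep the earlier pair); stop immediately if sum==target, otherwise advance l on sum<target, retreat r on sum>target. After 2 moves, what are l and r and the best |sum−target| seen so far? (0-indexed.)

l=2, r=19, best |Δ|=33

l=0 r=19: -15+37=22 d=34 *, l++
l=1 r=19: -14+37=23 d=33 *, l++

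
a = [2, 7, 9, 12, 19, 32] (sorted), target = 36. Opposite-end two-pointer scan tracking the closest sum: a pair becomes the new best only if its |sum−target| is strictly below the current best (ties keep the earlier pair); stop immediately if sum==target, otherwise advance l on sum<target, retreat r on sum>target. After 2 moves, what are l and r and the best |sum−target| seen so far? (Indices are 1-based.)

l=2, r=5, best |Δ|=2

[1,6] 2+32=34 d=2 * → l++
[2,6] 7+32=39 d=3 → r--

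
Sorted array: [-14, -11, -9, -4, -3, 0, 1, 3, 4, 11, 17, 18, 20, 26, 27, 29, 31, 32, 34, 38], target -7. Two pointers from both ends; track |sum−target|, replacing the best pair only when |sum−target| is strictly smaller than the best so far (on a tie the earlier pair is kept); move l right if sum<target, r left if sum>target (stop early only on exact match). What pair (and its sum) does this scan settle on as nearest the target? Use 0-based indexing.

pair (-11, 4) with sum -7 (|Δ|=0)

[0,19] -14+38=24 d=31 * → r--
[0,18] -14+34=20 d=27 * → r--
[0,17] -14+32=18 d=25 * → r--
[0,16] -14+31=17 d=24 * → r--
[0,15] -14+29=15 d=22 * → r--
[0,14] -14+27=13 d=20 * → r--
[0,13] -14+26=12 d=19 * → r--
[0,12] -14+20=6 d=13 * → r--
[0,11] -14+18=4 d=11 * → r--
[0,10] -14+17=3 d=10 * → r--
[0,9] -14+11=-3 d=4 * → r--
[0,8] -14+4=-10 d=3 * → l++
[1,8] -11+4=-7 d=0 * → stop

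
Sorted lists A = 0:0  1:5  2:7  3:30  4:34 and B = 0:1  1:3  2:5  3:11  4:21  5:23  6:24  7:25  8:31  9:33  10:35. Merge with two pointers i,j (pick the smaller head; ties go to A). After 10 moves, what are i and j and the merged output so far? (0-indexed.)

i=3, j=7, merged so far=[0, 1, 3, 5, 5, 7, 11, 21, 23, 24]

[i=0,j=0] A[i]=0<=B[j]=1 take 0 → i++
[i=1,j=0] A[i]=5>B[j]=1 take 1 → j++
[i=1,j=1] A[i]=5>B[j]=3 take 3 → j++
[i=1,j=2] A[i]=5<=B[j]=5 take 5 → i++
[i=2,j=2] A[i]=7>B[j]=5 take 5 → j++
[i=2,j=3] A[i]=7<=B[j]=11 take 7 → i++
[i=3,j=3] A[i]=30>B[j]=11 take 11 → j++
[i=3,j=4] A[i]=30>B[j]=21 take 21 → j++
[i=3,j=5] A[i]=30>B[j]=23 take 23 → j++
[i=3,j=6] A[i]=30>B[j]=24 take 24 → j++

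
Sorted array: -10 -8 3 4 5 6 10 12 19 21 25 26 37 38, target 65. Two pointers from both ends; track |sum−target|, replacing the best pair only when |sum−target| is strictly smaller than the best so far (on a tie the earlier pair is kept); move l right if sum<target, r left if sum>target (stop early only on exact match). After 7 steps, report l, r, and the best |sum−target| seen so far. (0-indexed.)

[0,13] -10+38=28 d=37 * → l++
[1,13] -8+38=30 d=35 * → l++
[2,13] 3+38=41 d=24 * → l++
[3,13] 4+38=42 d=23 * → l++
[4,13] 5+38=43 d=22 * → l++
[5,13] 6+38=44 d=21 * → l++
[6,13] 10+38=48 d=17 * → l++

l=7, r=13, best |Δ|=17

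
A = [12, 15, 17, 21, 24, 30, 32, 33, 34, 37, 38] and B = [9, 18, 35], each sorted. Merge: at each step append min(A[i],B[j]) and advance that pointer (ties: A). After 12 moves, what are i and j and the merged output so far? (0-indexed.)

i=9, j=3, merged so far=[9, 12, 15, 17, 18, 21, 24, 30, 32, 33, 34, 35]

[i=0,j=0] A[i]=12>B[j]=9 take 9 → j++
[i=0,j=1] A[i]=12<=B[j]=18 take 12 → i++
[i=1,j=1] A[i]=15<=B[j]=18 take 15 → i++
[i=2,j=1] A[i]=17<=B[j]=18 take 17 → i++
[i=3,j=1] A[i]=21>B[j]=18 take 18 → j++
[i=3,j=2] A[i]=21<=B[j]=35 take 21 → i++
[i=4,j=2] A[i]=24<=B[j]=35 take 24 → i++
[i=5,j=2] A[i]=30<=B[j]=35 take 30 → i++
[i=6,j=2] A[i]=32<=B[j]=35 take 32 → i++
[i=7,j=2] A[i]=33<=B[j]=35 take 33 → i++
[i=8,j=2] A[i]=34<=B[j]=35 take 34 → i++
[i=9,j=2] A[i]=37>B[j]=35 take 35 → j++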